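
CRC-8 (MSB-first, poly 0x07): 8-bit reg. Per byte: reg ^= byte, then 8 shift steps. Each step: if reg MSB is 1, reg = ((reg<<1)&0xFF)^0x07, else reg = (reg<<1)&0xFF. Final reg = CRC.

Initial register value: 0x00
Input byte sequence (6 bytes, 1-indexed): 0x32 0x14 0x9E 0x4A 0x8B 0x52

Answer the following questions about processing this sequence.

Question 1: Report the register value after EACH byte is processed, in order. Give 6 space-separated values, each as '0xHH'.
0x9E 0xBF 0xE7 0x4A 0x49 0x41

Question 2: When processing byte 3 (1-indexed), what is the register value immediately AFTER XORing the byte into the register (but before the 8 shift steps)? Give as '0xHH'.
Register before byte 3: 0xBF
Byte 3: 0x9E
0xBF XOR 0x9E = 0x21

Answer: 0x21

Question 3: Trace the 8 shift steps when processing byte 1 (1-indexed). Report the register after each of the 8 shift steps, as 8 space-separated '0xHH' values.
Answer: 0x64 0xC8 0x97 0x29 0x52 0xA4 0x4F 0x9E

Derivation:
Register before byte 1: 0x00
After XOR with byte 0x32: 0x32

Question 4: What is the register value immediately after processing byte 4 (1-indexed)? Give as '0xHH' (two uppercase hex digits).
Answer: 0x4A

Derivation:
After byte 1 (0x32): reg=0x9E
After byte 2 (0x14): reg=0xBF
After byte 3 (0x9E): reg=0xE7
After byte 4 (0x4A): reg=0x4A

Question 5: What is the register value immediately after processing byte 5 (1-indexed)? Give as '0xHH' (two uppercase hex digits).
After byte 1 (0x32): reg=0x9E
After byte 2 (0x14): reg=0xBF
After byte 3 (0x9E): reg=0xE7
After byte 4 (0x4A): reg=0x4A
After byte 5 (0x8B): reg=0x49

Answer: 0x49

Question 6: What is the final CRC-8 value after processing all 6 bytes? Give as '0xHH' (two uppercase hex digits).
After byte 1 (0x32): reg=0x9E
After byte 2 (0x14): reg=0xBF
After byte 3 (0x9E): reg=0xE7
After byte 4 (0x4A): reg=0x4A
After byte 5 (0x8B): reg=0x49
After byte 6 (0x52): reg=0x41

Answer: 0x41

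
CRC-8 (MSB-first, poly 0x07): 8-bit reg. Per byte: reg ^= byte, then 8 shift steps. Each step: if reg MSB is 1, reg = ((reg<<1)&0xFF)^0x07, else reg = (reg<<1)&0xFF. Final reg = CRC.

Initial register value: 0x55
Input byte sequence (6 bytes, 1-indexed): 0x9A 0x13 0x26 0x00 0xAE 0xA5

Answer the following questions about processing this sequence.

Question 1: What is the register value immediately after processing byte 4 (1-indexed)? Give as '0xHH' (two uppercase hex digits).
Answer: 0xB7

Derivation:
After byte 1 (0x9A): reg=0x63
After byte 2 (0x13): reg=0x57
After byte 3 (0x26): reg=0x50
After byte 4 (0x00): reg=0xB7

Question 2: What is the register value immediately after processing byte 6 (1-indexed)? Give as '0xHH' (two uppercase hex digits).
Answer: 0x98

Derivation:
After byte 1 (0x9A): reg=0x63
After byte 2 (0x13): reg=0x57
After byte 3 (0x26): reg=0x50
After byte 4 (0x00): reg=0xB7
After byte 5 (0xAE): reg=0x4F
After byte 6 (0xA5): reg=0x98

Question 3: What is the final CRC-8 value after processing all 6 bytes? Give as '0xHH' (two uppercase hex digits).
After byte 1 (0x9A): reg=0x63
After byte 2 (0x13): reg=0x57
After byte 3 (0x26): reg=0x50
After byte 4 (0x00): reg=0xB7
After byte 5 (0xAE): reg=0x4F
After byte 6 (0xA5): reg=0x98

Answer: 0x98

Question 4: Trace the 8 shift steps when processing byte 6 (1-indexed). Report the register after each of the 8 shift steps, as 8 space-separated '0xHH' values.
After byte 1 (0x9A): reg=0x63
After byte 2 (0x13): reg=0x57
After byte 3 (0x26): reg=0x50
After byte 4 (0x00): reg=0xB7
After byte 5 (0xAE): reg=0x4F
Register before byte 6: 0x4F
After XOR with byte 0xA5: 0xEA

Answer: 0xD3 0xA1 0x45 0x8A 0x13 0x26 0x4C 0x98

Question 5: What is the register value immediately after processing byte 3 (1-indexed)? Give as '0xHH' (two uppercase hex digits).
Answer: 0x50

Derivation:
After byte 1 (0x9A): reg=0x63
After byte 2 (0x13): reg=0x57
After byte 3 (0x26): reg=0x50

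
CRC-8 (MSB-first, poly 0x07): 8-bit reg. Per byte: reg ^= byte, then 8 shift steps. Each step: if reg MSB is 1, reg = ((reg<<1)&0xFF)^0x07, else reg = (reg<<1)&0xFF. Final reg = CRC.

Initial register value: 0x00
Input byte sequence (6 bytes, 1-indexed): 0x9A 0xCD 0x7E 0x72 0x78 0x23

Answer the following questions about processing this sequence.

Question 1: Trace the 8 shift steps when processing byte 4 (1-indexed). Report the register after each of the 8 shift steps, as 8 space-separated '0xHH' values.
After byte 1 (0x9A): reg=0xCF
After byte 2 (0xCD): reg=0x0E
After byte 3 (0x7E): reg=0x57
Register before byte 4: 0x57
After XOR with byte 0x72: 0x25

Answer: 0x4A 0x94 0x2F 0x5E 0xBC 0x7F 0xFE 0xFB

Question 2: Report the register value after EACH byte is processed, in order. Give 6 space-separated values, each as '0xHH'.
0xCF 0x0E 0x57 0xFB 0x80 0x60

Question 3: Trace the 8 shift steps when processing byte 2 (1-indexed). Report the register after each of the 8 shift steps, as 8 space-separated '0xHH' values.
Answer: 0x04 0x08 0x10 0x20 0x40 0x80 0x07 0x0E

Derivation:
After byte 1 (0x9A): reg=0xCF
Register before byte 2: 0xCF
After XOR with byte 0xCD: 0x02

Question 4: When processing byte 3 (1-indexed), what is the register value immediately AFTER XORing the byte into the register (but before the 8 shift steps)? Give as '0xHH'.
Answer: 0x70

Derivation:
Register before byte 3: 0x0E
Byte 3: 0x7E
0x0E XOR 0x7E = 0x70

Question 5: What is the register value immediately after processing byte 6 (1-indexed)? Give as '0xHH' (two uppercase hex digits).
Answer: 0x60

Derivation:
After byte 1 (0x9A): reg=0xCF
After byte 2 (0xCD): reg=0x0E
After byte 3 (0x7E): reg=0x57
After byte 4 (0x72): reg=0xFB
After byte 5 (0x78): reg=0x80
After byte 6 (0x23): reg=0x60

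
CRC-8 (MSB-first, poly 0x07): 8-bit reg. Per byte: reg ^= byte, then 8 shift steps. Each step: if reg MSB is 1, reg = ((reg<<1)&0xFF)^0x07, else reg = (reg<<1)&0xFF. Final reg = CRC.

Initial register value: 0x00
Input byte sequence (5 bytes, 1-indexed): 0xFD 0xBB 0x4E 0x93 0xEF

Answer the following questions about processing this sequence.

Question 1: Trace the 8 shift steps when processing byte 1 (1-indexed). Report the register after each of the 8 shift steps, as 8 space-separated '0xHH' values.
Answer: 0xFD 0xFD 0xFD 0xFD 0xFD 0xFD 0xFD 0xFD

Derivation:
Register before byte 1: 0x00
After XOR with byte 0xFD: 0xFD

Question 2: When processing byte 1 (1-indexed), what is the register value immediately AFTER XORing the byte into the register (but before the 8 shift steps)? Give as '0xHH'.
Answer: 0xFD

Derivation:
Register before byte 1: 0x00
Byte 1: 0xFD
0x00 XOR 0xFD = 0xFD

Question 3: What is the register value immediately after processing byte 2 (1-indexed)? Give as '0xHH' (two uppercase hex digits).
After byte 1 (0xFD): reg=0xFD
After byte 2 (0xBB): reg=0xD5

Answer: 0xD5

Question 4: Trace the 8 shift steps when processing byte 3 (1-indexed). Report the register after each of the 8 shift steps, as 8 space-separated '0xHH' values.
Answer: 0x31 0x62 0xC4 0x8F 0x19 0x32 0x64 0xC8

Derivation:
After byte 1 (0xFD): reg=0xFD
After byte 2 (0xBB): reg=0xD5
Register before byte 3: 0xD5
After XOR with byte 0x4E: 0x9B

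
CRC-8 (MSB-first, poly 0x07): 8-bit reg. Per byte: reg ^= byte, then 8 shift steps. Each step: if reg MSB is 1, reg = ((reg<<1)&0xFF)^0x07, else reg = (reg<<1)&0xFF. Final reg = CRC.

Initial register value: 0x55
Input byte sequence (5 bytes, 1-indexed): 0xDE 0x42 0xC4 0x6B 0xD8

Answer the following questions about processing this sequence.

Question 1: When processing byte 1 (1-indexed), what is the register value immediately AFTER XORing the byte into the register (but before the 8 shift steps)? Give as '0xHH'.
Register before byte 1: 0x55
Byte 1: 0xDE
0x55 XOR 0xDE = 0x8B

Answer: 0x8B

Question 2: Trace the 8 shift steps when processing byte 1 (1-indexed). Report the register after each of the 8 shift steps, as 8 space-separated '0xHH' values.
Register before byte 1: 0x55
After XOR with byte 0xDE: 0x8B

Answer: 0x11 0x22 0x44 0x88 0x17 0x2E 0x5C 0xB8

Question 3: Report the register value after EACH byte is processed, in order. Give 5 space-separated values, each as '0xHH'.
0xB8 0xE8 0xC4 0x44 0xDD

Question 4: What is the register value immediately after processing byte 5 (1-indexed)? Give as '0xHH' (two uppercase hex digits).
After byte 1 (0xDE): reg=0xB8
After byte 2 (0x42): reg=0xE8
After byte 3 (0xC4): reg=0xC4
After byte 4 (0x6B): reg=0x44
After byte 5 (0xD8): reg=0xDD

Answer: 0xDD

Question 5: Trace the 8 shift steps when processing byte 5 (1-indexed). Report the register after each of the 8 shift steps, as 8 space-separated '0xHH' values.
After byte 1 (0xDE): reg=0xB8
After byte 2 (0x42): reg=0xE8
After byte 3 (0xC4): reg=0xC4
After byte 4 (0x6B): reg=0x44
Register before byte 5: 0x44
After XOR with byte 0xD8: 0x9C

Answer: 0x3F 0x7E 0xFC 0xFF 0xF9 0xF5 0xED 0xDD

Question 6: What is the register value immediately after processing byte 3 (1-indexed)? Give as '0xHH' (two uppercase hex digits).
Answer: 0xC4

Derivation:
After byte 1 (0xDE): reg=0xB8
After byte 2 (0x42): reg=0xE8
After byte 3 (0xC4): reg=0xC4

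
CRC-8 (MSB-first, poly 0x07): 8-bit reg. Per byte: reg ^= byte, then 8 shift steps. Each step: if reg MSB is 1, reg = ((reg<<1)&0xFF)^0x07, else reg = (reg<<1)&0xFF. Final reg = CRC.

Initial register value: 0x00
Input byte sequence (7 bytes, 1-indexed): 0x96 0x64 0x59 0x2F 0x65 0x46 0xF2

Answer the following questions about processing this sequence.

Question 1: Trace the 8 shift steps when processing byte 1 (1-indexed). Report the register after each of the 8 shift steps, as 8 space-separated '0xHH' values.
Answer: 0x2B 0x56 0xAC 0x5F 0xBE 0x7B 0xF6 0xEB

Derivation:
Register before byte 1: 0x00
After XOR with byte 0x96: 0x96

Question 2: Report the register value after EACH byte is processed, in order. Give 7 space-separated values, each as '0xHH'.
0xEB 0xA4 0xFD 0x30 0xAC 0x98 0x11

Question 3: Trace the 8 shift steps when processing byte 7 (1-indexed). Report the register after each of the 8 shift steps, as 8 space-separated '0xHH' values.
Answer: 0xD4 0xAF 0x59 0xB2 0x63 0xC6 0x8B 0x11

Derivation:
After byte 1 (0x96): reg=0xEB
After byte 2 (0x64): reg=0xA4
After byte 3 (0x59): reg=0xFD
After byte 4 (0x2F): reg=0x30
After byte 5 (0x65): reg=0xAC
After byte 6 (0x46): reg=0x98
Register before byte 7: 0x98
After XOR with byte 0xF2: 0x6A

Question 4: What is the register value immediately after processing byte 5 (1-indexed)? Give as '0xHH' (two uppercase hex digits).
Answer: 0xAC

Derivation:
After byte 1 (0x96): reg=0xEB
After byte 2 (0x64): reg=0xA4
After byte 3 (0x59): reg=0xFD
After byte 4 (0x2F): reg=0x30
After byte 5 (0x65): reg=0xAC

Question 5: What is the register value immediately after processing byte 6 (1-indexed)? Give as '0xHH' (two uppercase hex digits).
After byte 1 (0x96): reg=0xEB
After byte 2 (0x64): reg=0xA4
After byte 3 (0x59): reg=0xFD
After byte 4 (0x2F): reg=0x30
After byte 5 (0x65): reg=0xAC
After byte 6 (0x46): reg=0x98

Answer: 0x98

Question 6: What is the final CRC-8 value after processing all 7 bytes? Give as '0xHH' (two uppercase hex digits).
Answer: 0x11

Derivation:
After byte 1 (0x96): reg=0xEB
After byte 2 (0x64): reg=0xA4
After byte 3 (0x59): reg=0xFD
After byte 4 (0x2F): reg=0x30
After byte 5 (0x65): reg=0xAC
After byte 6 (0x46): reg=0x98
After byte 7 (0xF2): reg=0x11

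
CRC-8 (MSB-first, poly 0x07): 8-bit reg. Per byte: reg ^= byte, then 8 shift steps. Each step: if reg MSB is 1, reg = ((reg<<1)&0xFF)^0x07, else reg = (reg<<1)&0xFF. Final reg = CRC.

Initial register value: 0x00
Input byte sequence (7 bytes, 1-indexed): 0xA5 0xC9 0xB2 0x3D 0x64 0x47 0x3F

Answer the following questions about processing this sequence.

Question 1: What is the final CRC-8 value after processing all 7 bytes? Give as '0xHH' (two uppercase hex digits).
Answer: 0xCC

Derivation:
After byte 1 (0xA5): reg=0x72
After byte 2 (0xC9): reg=0x28
After byte 3 (0xB2): reg=0xCF
After byte 4 (0x3D): reg=0xD0
After byte 5 (0x64): reg=0x05
After byte 6 (0x47): reg=0xC9
After byte 7 (0x3F): reg=0xCC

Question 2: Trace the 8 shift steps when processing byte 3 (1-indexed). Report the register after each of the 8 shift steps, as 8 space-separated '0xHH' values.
After byte 1 (0xA5): reg=0x72
After byte 2 (0xC9): reg=0x28
Register before byte 3: 0x28
After XOR with byte 0xB2: 0x9A

Answer: 0x33 0x66 0xCC 0x9F 0x39 0x72 0xE4 0xCF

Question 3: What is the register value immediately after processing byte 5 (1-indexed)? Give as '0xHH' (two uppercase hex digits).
After byte 1 (0xA5): reg=0x72
After byte 2 (0xC9): reg=0x28
After byte 3 (0xB2): reg=0xCF
After byte 4 (0x3D): reg=0xD0
After byte 5 (0x64): reg=0x05

Answer: 0x05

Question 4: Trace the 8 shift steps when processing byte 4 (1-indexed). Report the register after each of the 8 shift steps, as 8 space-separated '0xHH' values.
Answer: 0xE3 0xC1 0x85 0x0D 0x1A 0x34 0x68 0xD0

Derivation:
After byte 1 (0xA5): reg=0x72
After byte 2 (0xC9): reg=0x28
After byte 3 (0xB2): reg=0xCF
Register before byte 4: 0xCF
After XOR with byte 0x3D: 0xF2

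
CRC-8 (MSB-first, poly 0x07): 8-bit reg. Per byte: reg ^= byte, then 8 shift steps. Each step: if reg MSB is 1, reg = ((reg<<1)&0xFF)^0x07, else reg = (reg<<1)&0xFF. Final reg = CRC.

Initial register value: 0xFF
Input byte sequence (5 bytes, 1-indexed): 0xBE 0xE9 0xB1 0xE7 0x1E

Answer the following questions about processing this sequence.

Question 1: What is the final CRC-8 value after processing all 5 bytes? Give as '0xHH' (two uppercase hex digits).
After byte 1 (0xBE): reg=0xC0
After byte 2 (0xE9): reg=0xDF
After byte 3 (0xB1): reg=0x0D
After byte 4 (0xE7): reg=0x98
After byte 5 (0x1E): reg=0x9B

Answer: 0x9B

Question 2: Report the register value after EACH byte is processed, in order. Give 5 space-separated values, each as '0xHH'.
0xC0 0xDF 0x0D 0x98 0x9B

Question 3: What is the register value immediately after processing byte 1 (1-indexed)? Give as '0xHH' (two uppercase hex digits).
After byte 1 (0xBE): reg=0xC0

Answer: 0xC0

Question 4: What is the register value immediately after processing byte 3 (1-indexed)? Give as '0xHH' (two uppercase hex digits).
Answer: 0x0D

Derivation:
After byte 1 (0xBE): reg=0xC0
After byte 2 (0xE9): reg=0xDF
After byte 3 (0xB1): reg=0x0D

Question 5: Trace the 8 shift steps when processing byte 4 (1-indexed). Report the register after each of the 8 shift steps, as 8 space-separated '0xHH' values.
After byte 1 (0xBE): reg=0xC0
After byte 2 (0xE9): reg=0xDF
After byte 3 (0xB1): reg=0x0D
Register before byte 4: 0x0D
After XOR with byte 0xE7: 0xEA

Answer: 0xD3 0xA1 0x45 0x8A 0x13 0x26 0x4C 0x98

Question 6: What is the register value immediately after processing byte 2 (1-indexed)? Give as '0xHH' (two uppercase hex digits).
After byte 1 (0xBE): reg=0xC0
After byte 2 (0xE9): reg=0xDF

Answer: 0xDF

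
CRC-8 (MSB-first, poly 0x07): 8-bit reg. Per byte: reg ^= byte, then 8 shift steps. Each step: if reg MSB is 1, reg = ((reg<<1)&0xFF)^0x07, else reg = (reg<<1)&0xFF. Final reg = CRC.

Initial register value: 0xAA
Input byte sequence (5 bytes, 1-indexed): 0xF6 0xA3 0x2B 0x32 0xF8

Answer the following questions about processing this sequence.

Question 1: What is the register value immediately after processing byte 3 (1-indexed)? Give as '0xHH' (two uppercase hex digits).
Answer: 0x28

Derivation:
After byte 1 (0xF6): reg=0x93
After byte 2 (0xA3): reg=0x90
After byte 3 (0x2B): reg=0x28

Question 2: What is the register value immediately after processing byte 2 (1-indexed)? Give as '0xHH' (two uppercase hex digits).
Answer: 0x90

Derivation:
After byte 1 (0xF6): reg=0x93
After byte 2 (0xA3): reg=0x90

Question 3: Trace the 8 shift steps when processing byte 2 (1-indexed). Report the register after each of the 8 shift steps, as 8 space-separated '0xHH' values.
After byte 1 (0xF6): reg=0x93
Register before byte 2: 0x93
After XOR with byte 0xA3: 0x30

Answer: 0x60 0xC0 0x87 0x09 0x12 0x24 0x48 0x90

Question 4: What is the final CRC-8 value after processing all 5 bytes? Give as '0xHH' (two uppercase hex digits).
Answer: 0x33

Derivation:
After byte 1 (0xF6): reg=0x93
After byte 2 (0xA3): reg=0x90
After byte 3 (0x2B): reg=0x28
After byte 4 (0x32): reg=0x46
After byte 5 (0xF8): reg=0x33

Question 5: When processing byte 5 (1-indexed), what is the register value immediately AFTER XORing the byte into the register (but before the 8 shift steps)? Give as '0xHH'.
Register before byte 5: 0x46
Byte 5: 0xF8
0x46 XOR 0xF8 = 0xBE

Answer: 0xBE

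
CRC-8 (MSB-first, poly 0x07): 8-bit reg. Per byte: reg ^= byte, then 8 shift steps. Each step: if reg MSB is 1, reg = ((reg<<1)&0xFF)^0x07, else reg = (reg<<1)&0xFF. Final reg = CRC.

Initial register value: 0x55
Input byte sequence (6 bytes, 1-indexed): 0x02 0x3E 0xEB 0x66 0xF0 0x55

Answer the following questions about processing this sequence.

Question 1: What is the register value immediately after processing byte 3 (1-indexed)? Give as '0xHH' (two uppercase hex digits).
After byte 1 (0x02): reg=0xA2
After byte 2 (0x3E): reg=0xDD
After byte 3 (0xEB): reg=0x82

Answer: 0x82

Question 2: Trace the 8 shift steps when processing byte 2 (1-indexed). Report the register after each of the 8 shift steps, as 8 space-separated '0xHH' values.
After byte 1 (0x02): reg=0xA2
Register before byte 2: 0xA2
After XOR with byte 0x3E: 0x9C

Answer: 0x3F 0x7E 0xFC 0xFF 0xF9 0xF5 0xED 0xDD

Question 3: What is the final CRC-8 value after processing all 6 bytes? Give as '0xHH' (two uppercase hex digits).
After byte 1 (0x02): reg=0xA2
After byte 2 (0x3E): reg=0xDD
After byte 3 (0xEB): reg=0x82
After byte 4 (0x66): reg=0xB2
After byte 5 (0xF0): reg=0xC9
After byte 6 (0x55): reg=0xDD

Answer: 0xDD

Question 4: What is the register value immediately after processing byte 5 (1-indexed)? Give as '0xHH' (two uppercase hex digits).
Answer: 0xC9

Derivation:
After byte 1 (0x02): reg=0xA2
After byte 2 (0x3E): reg=0xDD
After byte 3 (0xEB): reg=0x82
After byte 4 (0x66): reg=0xB2
After byte 5 (0xF0): reg=0xC9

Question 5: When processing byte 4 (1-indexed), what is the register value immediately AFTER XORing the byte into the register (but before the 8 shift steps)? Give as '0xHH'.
Register before byte 4: 0x82
Byte 4: 0x66
0x82 XOR 0x66 = 0xE4

Answer: 0xE4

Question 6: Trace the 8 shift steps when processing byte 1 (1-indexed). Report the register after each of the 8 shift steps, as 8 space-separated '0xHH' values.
Register before byte 1: 0x55
After XOR with byte 0x02: 0x57

Answer: 0xAE 0x5B 0xB6 0x6B 0xD6 0xAB 0x51 0xA2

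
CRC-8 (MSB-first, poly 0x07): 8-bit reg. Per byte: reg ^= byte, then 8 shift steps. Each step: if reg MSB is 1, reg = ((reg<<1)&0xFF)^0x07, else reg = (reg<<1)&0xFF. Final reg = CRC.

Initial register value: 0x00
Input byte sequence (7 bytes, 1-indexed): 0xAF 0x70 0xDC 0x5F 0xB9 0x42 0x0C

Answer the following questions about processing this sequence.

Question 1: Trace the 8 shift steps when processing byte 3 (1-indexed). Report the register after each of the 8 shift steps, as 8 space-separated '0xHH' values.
After byte 1 (0xAF): reg=0x44
After byte 2 (0x70): reg=0x8C
Register before byte 3: 0x8C
After XOR with byte 0xDC: 0x50

Answer: 0xA0 0x47 0x8E 0x1B 0x36 0x6C 0xD8 0xB7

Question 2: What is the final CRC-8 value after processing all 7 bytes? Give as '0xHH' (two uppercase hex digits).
Answer: 0x51

Derivation:
After byte 1 (0xAF): reg=0x44
After byte 2 (0x70): reg=0x8C
After byte 3 (0xDC): reg=0xB7
After byte 4 (0x5F): reg=0x96
After byte 5 (0xB9): reg=0xCD
After byte 6 (0x42): reg=0xA4
After byte 7 (0x0C): reg=0x51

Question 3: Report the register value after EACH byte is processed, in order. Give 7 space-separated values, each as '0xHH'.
0x44 0x8C 0xB7 0x96 0xCD 0xA4 0x51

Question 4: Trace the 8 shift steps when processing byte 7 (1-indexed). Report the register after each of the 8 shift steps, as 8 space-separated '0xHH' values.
After byte 1 (0xAF): reg=0x44
After byte 2 (0x70): reg=0x8C
After byte 3 (0xDC): reg=0xB7
After byte 4 (0x5F): reg=0x96
After byte 5 (0xB9): reg=0xCD
After byte 6 (0x42): reg=0xA4
Register before byte 7: 0xA4
After XOR with byte 0x0C: 0xA8

Answer: 0x57 0xAE 0x5B 0xB6 0x6B 0xD6 0xAB 0x51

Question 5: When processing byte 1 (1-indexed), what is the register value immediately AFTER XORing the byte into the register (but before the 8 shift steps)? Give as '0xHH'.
Register before byte 1: 0x00
Byte 1: 0xAF
0x00 XOR 0xAF = 0xAF

Answer: 0xAF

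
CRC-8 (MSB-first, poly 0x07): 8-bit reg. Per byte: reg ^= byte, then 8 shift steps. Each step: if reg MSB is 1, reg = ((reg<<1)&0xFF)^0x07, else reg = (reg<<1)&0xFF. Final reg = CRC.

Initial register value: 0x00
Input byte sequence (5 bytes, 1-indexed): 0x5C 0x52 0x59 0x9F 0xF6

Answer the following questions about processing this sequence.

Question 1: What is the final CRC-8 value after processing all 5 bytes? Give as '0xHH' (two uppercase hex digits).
Answer: 0x4C

Derivation:
After byte 1 (0x5C): reg=0x93
After byte 2 (0x52): reg=0x49
After byte 3 (0x59): reg=0x70
After byte 4 (0x9F): reg=0x83
After byte 5 (0xF6): reg=0x4C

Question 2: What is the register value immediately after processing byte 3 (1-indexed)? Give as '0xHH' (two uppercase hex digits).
Answer: 0x70

Derivation:
After byte 1 (0x5C): reg=0x93
After byte 2 (0x52): reg=0x49
After byte 3 (0x59): reg=0x70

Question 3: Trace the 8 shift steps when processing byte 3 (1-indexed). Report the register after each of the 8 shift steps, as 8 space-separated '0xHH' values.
Answer: 0x20 0x40 0x80 0x07 0x0E 0x1C 0x38 0x70

Derivation:
After byte 1 (0x5C): reg=0x93
After byte 2 (0x52): reg=0x49
Register before byte 3: 0x49
After XOR with byte 0x59: 0x10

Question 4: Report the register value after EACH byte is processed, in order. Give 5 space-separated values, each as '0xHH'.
0x93 0x49 0x70 0x83 0x4C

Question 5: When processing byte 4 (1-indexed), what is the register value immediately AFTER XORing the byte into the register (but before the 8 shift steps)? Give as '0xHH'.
Answer: 0xEF

Derivation:
Register before byte 4: 0x70
Byte 4: 0x9F
0x70 XOR 0x9F = 0xEF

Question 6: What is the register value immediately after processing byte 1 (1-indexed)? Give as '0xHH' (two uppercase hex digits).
After byte 1 (0x5C): reg=0x93

Answer: 0x93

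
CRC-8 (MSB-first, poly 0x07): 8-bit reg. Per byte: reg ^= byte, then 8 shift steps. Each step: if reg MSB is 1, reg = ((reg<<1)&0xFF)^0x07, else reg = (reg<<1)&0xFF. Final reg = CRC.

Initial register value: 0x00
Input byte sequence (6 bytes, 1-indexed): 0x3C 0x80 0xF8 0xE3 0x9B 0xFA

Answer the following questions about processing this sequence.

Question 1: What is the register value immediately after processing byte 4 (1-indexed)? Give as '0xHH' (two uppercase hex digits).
Answer: 0x51

Derivation:
After byte 1 (0x3C): reg=0xB4
After byte 2 (0x80): reg=0x8C
After byte 3 (0xF8): reg=0x4B
After byte 4 (0xE3): reg=0x51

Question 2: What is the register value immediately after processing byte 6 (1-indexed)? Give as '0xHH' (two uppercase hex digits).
After byte 1 (0x3C): reg=0xB4
After byte 2 (0x80): reg=0x8C
After byte 3 (0xF8): reg=0x4B
After byte 4 (0xE3): reg=0x51
After byte 5 (0x9B): reg=0x78
After byte 6 (0xFA): reg=0x87

Answer: 0x87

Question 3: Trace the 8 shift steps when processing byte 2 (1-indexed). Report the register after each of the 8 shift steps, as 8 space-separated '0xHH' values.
After byte 1 (0x3C): reg=0xB4
Register before byte 2: 0xB4
After XOR with byte 0x80: 0x34

Answer: 0x68 0xD0 0xA7 0x49 0x92 0x23 0x46 0x8C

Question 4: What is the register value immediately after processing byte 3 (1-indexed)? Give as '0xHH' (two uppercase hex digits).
Answer: 0x4B

Derivation:
After byte 1 (0x3C): reg=0xB4
After byte 2 (0x80): reg=0x8C
After byte 3 (0xF8): reg=0x4B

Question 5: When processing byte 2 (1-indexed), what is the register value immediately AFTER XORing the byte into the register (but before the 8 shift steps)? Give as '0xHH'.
Answer: 0x34

Derivation:
Register before byte 2: 0xB4
Byte 2: 0x80
0xB4 XOR 0x80 = 0x34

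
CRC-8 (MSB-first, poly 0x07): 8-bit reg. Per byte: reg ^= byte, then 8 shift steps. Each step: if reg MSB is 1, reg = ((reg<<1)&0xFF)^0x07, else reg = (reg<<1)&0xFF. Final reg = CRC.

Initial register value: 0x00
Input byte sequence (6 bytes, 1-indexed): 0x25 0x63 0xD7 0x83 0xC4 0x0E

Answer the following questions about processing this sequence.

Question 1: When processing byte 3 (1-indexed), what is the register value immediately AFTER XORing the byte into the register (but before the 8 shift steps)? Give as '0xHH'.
Register before byte 3: 0xC1
Byte 3: 0xD7
0xC1 XOR 0xD7 = 0x16

Answer: 0x16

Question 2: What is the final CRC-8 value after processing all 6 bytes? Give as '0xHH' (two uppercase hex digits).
Answer: 0x36

Derivation:
After byte 1 (0x25): reg=0xFB
After byte 2 (0x63): reg=0xC1
After byte 3 (0xD7): reg=0x62
After byte 4 (0x83): reg=0xA9
After byte 5 (0xC4): reg=0x04
After byte 6 (0x0E): reg=0x36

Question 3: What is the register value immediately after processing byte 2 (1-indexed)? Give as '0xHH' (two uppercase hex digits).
Answer: 0xC1

Derivation:
After byte 1 (0x25): reg=0xFB
After byte 2 (0x63): reg=0xC1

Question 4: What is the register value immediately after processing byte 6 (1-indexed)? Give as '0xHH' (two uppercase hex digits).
Answer: 0x36

Derivation:
After byte 1 (0x25): reg=0xFB
After byte 2 (0x63): reg=0xC1
After byte 3 (0xD7): reg=0x62
After byte 4 (0x83): reg=0xA9
After byte 5 (0xC4): reg=0x04
After byte 6 (0x0E): reg=0x36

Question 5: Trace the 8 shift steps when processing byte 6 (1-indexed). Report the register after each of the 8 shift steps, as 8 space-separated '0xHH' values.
Answer: 0x14 0x28 0x50 0xA0 0x47 0x8E 0x1B 0x36

Derivation:
After byte 1 (0x25): reg=0xFB
After byte 2 (0x63): reg=0xC1
After byte 3 (0xD7): reg=0x62
After byte 4 (0x83): reg=0xA9
After byte 5 (0xC4): reg=0x04
Register before byte 6: 0x04
After XOR with byte 0x0E: 0x0A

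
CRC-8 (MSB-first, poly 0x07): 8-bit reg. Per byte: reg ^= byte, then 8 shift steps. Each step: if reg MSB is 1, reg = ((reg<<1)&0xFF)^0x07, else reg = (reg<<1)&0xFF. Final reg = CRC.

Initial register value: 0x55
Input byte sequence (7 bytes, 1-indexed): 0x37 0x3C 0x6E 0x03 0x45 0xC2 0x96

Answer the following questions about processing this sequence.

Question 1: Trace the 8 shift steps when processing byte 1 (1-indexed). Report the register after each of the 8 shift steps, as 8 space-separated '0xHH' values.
Register before byte 1: 0x55
After XOR with byte 0x37: 0x62

Answer: 0xC4 0x8F 0x19 0x32 0x64 0xC8 0x97 0x29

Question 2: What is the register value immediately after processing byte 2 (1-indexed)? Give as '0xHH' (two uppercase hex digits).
Answer: 0x6B

Derivation:
After byte 1 (0x37): reg=0x29
After byte 2 (0x3C): reg=0x6B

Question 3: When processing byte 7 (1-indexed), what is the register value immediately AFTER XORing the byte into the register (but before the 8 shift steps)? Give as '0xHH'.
Register before byte 7: 0xA9
Byte 7: 0x96
0xA9 XOR 0x96 = 0x3F

Answer: 0x3F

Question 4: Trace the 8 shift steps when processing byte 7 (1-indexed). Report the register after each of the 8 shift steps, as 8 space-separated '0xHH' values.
After byte 1 (0x37): reg=0x29
After byte 2 (0x3C): reg=0x6B
After byte 3 (0x6E): reg=0x1B
After byte 4 (0x03): reg=0x48
After byte 5 (0x45): reg=0x23
After byte 6 (0xC2): reg=0xA9
Register before byte 7: 0xA9
After XOR with byte 0x96: 0x3F

Answer: 0x7E 0xFC 0xFF 0xF9 0xF5 0xED 0xDD 0xBD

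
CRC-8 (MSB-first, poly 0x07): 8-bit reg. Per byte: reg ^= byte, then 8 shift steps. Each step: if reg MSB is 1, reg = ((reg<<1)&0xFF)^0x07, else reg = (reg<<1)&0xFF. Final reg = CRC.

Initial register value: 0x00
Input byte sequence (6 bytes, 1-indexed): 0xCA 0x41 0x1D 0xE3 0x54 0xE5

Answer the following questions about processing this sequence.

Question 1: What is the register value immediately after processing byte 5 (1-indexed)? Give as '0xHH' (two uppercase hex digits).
Answer: 0xEB

Derivation:
After byte 1 (0xCA): reg=0x78
After byte 2 (0x41): reg=0xAF
After byte 3 (0x1D): reg=0x17
After byte 4 (0xE3): reg=0xC2
After byte 5 (0x54): reg=0xEB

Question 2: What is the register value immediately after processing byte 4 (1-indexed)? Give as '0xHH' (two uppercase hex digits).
Answer: 0xC2

Derivation:
After byte 1 (0xCA): reg=0x78
After byte 2 (0x41): reg=0xAF
After byte 3 (0x1D): reg=0x17
After byte 4 (0xE3): reg=0xC2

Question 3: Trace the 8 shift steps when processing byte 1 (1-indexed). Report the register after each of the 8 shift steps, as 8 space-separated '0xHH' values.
Register before byte 1: 0x00
After XOR with byte 0xCA: 0xCA

Answer: 0x93 0x21 0x42 0x84 0x0F 0x1E 0x3C 0x78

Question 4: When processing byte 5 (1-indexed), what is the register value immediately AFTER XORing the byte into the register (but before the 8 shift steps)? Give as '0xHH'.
Register before byte 5: 0xC2
Byte 5: 0x54
0xC2 XOR 0x54 = 0x96

Answer: 0x96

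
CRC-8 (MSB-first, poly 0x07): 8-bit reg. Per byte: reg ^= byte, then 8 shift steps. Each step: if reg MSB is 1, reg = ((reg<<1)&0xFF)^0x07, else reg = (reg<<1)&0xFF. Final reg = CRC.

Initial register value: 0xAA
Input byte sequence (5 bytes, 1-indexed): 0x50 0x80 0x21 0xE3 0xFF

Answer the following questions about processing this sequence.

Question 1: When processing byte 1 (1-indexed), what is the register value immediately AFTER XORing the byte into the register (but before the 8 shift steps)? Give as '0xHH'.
Answer: 0xFA

Derivation:
Register before byte 1: 0xAA
Byte 1: 0x50
0xAA XOR 0x50 = 0xFA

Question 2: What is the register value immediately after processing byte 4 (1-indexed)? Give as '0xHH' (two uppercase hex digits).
After byte 1 (0x50): reg=0xE8
After byte 2 (0x80): reg=0x1F
After byte 3 (0x21): reg=0xBA
After byte 4 (0xE3): reg=0x88

Answer: 0x88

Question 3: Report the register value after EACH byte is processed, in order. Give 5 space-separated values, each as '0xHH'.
0xE8 0x1F 0xBA 0x88 0x42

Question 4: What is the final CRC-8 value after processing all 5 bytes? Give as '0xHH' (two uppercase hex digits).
After byte 1 (0x50): reg=0xE8
After byte 2 (0x80): reg=0x1F
After byte 3 (0x21): reg=0xBA
After byte 4 (0xE3): reg=0x88
After byte 5 (0xFF): reg=0x42

Answer: 0x42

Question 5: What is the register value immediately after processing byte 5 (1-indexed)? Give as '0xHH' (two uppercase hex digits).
Answer: 0x42

Derivation:
After byte 1 (0x50): reg=0xE8
After byte 2 (0x80): reg=0x1F
After byte 3 (0x21): reg=0xBA
After byte 4 (0xE3): reg=0x88
After byte 5 (0xFF): reg=0x42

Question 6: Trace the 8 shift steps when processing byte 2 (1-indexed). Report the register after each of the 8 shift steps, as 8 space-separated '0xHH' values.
After byte 1 (0x50): reg=0xE8
Register before byte 2: 0xE8
After XOR with byte 0x80: 0x68

Answer: 0xD0 0xA7 0x49 0x92 0x23 0x46 0x8C 0x1F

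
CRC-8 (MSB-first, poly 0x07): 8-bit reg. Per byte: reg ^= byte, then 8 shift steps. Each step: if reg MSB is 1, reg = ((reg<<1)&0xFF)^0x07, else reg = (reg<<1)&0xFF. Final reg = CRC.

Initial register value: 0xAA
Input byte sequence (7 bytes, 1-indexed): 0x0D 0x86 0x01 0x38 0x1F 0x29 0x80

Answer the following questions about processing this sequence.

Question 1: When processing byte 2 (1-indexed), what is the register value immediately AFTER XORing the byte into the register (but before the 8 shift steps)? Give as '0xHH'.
Register before byte 2: 0x7C
Byte 2: 0x86
0x7C XOR 0x86 = 0xFA

Answer: 0xFA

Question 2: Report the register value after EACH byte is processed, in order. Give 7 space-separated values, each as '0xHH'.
0x7C 0xE8 0x91 0x56 0xF8 0x39 0x26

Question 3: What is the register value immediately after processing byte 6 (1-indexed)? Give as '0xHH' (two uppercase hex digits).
Answer: 0x39

Derivation:
After byte 1 (0x0D): reg=0x7C
After byte 2 (0x86): reg=0xE8
After byte 3 (0x01): reg=0x91
After byte 4 (0x38): reg=0x56
After byte 5 (0x1F): reg=0xF8
After byte 6 (0x29): reg=0x39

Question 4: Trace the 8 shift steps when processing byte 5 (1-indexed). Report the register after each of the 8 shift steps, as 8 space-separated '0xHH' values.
Answer: 0x92 0x23 0x46 0x8C 0x1F 0x3E 0x7C 0xF8

Derivation:
After byte 1 (0x0D): reg=0x7C
After byte 2 (0x86): reg=0xE8
After byte 3 (0x01): reg=0x91
After byte 4 (0x38): reg=0x56
Register before byte 5: 0x56
After XOR with byte 0x1F: 0x49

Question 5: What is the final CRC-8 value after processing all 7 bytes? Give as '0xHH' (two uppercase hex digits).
Answer: 0x26

Derivation:
After byte 1 (0x0D): reg=0x7C
After byte 2 (0x86): reg=0xE8
After byte 3 (0x01): reg=0x91
After byte 4 (0x38): reg=0x56
After byte 5 (0x1F): reg=0xF8
After byte 6 (0x29): reg=0x39
After byte 7 (0x80): reg=0x26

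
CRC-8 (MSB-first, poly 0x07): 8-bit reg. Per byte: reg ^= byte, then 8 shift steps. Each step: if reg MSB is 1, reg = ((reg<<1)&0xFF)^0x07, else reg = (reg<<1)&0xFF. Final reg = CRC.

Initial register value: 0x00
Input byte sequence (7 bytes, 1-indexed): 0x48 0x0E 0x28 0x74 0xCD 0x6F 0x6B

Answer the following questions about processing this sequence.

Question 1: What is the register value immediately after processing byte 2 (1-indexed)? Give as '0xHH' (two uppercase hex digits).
Answer: 0xD9

Derivation:
After byte 1 (0x48): reg=0xFF
After byte 2 (0x0E): reg=0xD9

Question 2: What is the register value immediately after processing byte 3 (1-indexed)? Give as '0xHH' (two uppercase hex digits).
After byte 1 (0x48): reg=0xFF
After byte 2 (0x0E): reg=0xD9
After byte 3 (0x28): reg=0xD9

Answer: 0xD9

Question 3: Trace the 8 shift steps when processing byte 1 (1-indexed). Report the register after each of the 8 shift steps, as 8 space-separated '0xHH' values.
Answer: 0x90 0x27 0x4E 0x9C 0x3F 0x7E 0xFC 0xFF

Derivation:
Register before byte 1: 0x00
After XOR with byte 0x48: 0x48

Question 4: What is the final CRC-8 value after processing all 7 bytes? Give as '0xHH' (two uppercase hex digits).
After byte 1 (0x48): reg=0xFF
After byte 2 (0x0E): reg=0xD9
After byte 3 (0x28): reg=0xD9
After byte 4 (0x74): reg=0x4A
After byte 5 (0xCD): reg=0x9C
After byte 6 (0x6F): reg=0xD7
After byte 7 (0x6B): reg=0x3D

Answer: 0x3D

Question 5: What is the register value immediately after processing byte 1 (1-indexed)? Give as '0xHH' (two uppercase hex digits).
Answer: 0xFF

Derivation:
After byte 1 (0x48): reg=0xFF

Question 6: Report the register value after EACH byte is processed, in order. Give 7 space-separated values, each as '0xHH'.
0xFF 0xD9 0xD9 0x4A 0x9C 0xD7 0x3D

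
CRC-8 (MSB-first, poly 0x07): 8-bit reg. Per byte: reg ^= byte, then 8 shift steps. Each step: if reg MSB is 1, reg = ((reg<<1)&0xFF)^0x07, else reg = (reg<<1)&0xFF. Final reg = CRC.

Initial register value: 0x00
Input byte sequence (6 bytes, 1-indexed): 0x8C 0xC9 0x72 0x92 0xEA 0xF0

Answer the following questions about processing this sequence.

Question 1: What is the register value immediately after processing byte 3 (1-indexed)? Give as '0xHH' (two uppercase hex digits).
After byte 1 (0x8C): reg=0xAD
After byte 2 (0xC9): reg=0x3B
After byte 3 (0x72): reg=0xF8

Answer: 0xF8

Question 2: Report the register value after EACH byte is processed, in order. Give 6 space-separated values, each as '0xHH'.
0xAD 0x3B 0xF8 0x11 0xEF 0x5D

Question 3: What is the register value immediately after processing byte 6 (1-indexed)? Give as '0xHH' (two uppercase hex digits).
After byte 1 (0x8C): reg=0xAD
After byte 2 (0xC9): reg=0x3B
After byte 3 (0x72): reg=0xF8
After byte 4 (0x92): reg=0x11
After byte 5 (0xEA): reg=0xEF
After byte 6 (0xF0): reg=0x5D

Answer: 0x5D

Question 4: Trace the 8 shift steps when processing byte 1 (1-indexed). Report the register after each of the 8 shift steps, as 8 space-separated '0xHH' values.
Register before byte 1: 0x00
After XOR with byte 0x8C: 0x8C

Answer: 0x1F 0x3E 0x7C 0xF8 0xF7 0xE9 0xD5 0xAD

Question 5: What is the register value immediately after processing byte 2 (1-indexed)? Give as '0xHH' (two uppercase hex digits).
After byte 1 (0x8C): reg=0xAD
After byte 2 (0xC9): reg=0x3B

Answer: 0x3B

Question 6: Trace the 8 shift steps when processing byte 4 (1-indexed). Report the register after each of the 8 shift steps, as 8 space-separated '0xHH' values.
After byte 1 (0x8C): reg=0xAD
After byte 2 (0xC9): reg=0x3B
After byte 3 (0x72): reg=0xF8
Register before byte 4: 0xF8
After XOR with byte 0x92: 0x6A

Answer: 0xD4 0xAF 0x59 0xB2 0x63 0xC6 0x8B 0x11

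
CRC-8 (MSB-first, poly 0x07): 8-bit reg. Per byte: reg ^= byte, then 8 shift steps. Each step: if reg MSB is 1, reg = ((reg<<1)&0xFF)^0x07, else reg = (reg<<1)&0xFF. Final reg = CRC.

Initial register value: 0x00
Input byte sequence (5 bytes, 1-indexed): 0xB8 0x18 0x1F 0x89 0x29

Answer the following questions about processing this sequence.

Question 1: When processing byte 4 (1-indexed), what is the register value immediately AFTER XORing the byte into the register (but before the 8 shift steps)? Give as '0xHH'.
Register before byte 4: 0x19
Byte 4: 0x89
0x19 XOR 0x89 = 0x90

Answer: 0x90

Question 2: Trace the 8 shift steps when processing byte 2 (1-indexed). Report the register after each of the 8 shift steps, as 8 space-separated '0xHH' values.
Answer: 0x72 0xE4 0xCF 0x99 0x35 0x6A 0xD4 0xAF

Derivation:
After byte 1 (0xB8): reg=0x21
Register before byte 2: 0x21
After XOR with byte 0x18: 0x39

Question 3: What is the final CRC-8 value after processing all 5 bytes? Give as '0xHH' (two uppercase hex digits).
After byte 1 (0xB8): reg=0x21
After byte 2 (0x18): reg=0xAF
After byte 3 (0x1F): reg=0x19
After byte 4 (0x89): reg=0xF9
After byte 5 (0x29): reg=0x3E

Answer: 0x3E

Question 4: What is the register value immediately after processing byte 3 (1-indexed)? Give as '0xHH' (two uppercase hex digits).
Answer: 0x19

Derivation:
After byte 1 (0xB8): reg=0x21
After byte 2 (0x18): reg=0xAF
After byte 3 (0x1F): reg=0x19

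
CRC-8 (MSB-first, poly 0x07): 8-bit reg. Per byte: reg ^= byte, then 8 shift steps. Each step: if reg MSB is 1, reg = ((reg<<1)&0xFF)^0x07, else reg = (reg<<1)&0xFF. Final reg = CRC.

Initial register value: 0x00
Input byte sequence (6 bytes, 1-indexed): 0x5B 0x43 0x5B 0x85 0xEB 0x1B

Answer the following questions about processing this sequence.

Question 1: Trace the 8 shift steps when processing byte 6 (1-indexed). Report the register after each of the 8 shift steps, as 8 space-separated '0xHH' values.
After byte 1 (0x5B): reg=0x86
After byte 2 (0x43): reg=0x55
After byte 3 (0x5B): reg=0x2A
After byte 4 (0x85): reg=0x44
After byte 5 (0xEB): reg=0x44
Register before byte 6: 0x44
After XOR with byte 0x1B: 0x5F

Answer: 0xBE 0x7B 0xF6 0xEB 0xD1 0xA5 0x4D 0x9A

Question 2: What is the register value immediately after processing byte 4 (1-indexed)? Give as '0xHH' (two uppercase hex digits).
After byte 1 (0x5B): reg=0x86
After byte 2 (0x43): reg=0x55
After byte 3 (0x5B): reg=0x2A
After byte 4 (0x85): reg=0x44

Answer: 0x44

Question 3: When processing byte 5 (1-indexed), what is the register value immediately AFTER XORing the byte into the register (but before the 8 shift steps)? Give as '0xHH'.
Answer: 0xAF

Derivation:
Register before byte 5: 0x44
Byte 5: 0xEB
0x44 XOR 0xEB = 0xAF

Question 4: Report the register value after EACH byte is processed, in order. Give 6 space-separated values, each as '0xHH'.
0x86 0x55 0x2A 0x44 0x44 0x9A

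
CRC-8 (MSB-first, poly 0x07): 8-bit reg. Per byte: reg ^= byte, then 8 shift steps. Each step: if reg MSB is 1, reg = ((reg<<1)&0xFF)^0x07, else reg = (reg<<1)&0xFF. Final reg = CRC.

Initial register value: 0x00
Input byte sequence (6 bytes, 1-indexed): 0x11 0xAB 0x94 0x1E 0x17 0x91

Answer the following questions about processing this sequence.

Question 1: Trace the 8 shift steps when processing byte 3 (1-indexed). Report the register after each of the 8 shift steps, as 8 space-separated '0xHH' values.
After byte 1 (0x11): reg=0x77
After byte 2 (0xAB): reg=0x1A
Register before byte 3: 0x1A
After XOR with byte 0x94: 0x8E

Answer: 0x1B 0x36 0x6C 0xD8 0xB7 0x69 0xD2 0xA3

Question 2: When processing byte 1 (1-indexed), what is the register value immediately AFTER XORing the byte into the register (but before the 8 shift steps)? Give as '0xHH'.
Answer: 0x11

Derivation:
Register before byte 1: 0x00
Byte 1: 0x11
0x00 XOR 0x11 = 0x11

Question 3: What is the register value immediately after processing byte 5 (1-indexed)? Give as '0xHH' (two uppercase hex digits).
After byte 1 (0x11): reg=0x77
After byte 2 (0xAB): reg=0x1A
After byte 3 (0x94): reg=0xA3
After byte 4 (0x1E): reg=0x3A
After byte 5 (0x17): reg=0xC3

Answer: 0xC3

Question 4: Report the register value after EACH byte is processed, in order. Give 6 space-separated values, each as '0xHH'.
0x77 0x1A 0xA3 0x3A 0xC3 0xB9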